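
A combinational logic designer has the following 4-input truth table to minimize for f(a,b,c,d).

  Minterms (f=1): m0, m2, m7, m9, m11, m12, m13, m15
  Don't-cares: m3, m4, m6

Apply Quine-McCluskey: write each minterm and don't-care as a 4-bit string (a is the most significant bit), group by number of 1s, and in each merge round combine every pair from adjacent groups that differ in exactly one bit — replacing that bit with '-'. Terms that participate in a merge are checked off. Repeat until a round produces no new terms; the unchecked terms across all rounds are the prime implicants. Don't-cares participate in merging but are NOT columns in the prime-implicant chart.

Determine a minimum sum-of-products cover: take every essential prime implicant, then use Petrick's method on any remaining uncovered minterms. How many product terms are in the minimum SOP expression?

size-2^0 implicants → 0000(✓)  0010(✓)  0011(✓)  0100(✓)  0110(✓)  0111(✓)  1001(✓)  1011(✓)  1100(✓)  1101(✓)  1111(✓)
size-2^1 implicants → -011(✓)  -100  -111(✓)  0-00(✓)  0-10(✓)  0-11(✓)  00-0(✓)  001-(✓)  01-0(✓)  011-(✓)  1-01(✓)  1-11(✓)  10-1(✓)  11-1(✓)  110-
size-2^2 implicants → --11  0--0  0-1-  1--1
Unchecked terms (primes): --11, -100, 0--0, 0-1-, 1--1, 110-
Minterm coverage:
  m0 ⊆ 0--0 [E]
  m2 ⊆ 0--0,0-1-
  m7 ⊆ --11,0-1-
  m9 ⊆ 1--1 [E]
  m11 ⊆ --11,1--1
  m12 ⊆ -100,110-
  m13 ⊆ 1--1,110-
  m15 ⊆ --11,1--1
E = {0--0, 1--1}
Petrick residual → --11, -100
Cover = cd + bc'd' + a'd' + ad  |cover|=4

4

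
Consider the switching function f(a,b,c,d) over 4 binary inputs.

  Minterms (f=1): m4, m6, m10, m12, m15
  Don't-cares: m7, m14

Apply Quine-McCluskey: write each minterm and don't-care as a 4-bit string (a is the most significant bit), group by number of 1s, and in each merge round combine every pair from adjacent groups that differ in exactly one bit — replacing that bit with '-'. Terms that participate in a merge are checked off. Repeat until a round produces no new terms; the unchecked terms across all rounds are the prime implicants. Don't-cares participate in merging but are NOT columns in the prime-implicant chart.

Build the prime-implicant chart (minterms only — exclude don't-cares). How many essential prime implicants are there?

3

[col 0] 0100*, 0110*, 0111*, 1010*, 1100*, 1110*, 1111*
[col 1] -100*, -110*, -111*, 01-0*, 011-*, 1-10, 11-0*, 111-*
[col 2] -1-0, -11-
Prime implicants: -1-0, -11-, 1-10
PI chart (minterm → PIs covering it):
  4 | -1-0  (sole → essential)
  6 | -1-0,-11-
  10 | 1-10  (sole → essential)
  12 | -1-0  (sole → essential)
  15 | -11-  (sole → essential)
Essential prime implicants: -1-0, -11-, 1-10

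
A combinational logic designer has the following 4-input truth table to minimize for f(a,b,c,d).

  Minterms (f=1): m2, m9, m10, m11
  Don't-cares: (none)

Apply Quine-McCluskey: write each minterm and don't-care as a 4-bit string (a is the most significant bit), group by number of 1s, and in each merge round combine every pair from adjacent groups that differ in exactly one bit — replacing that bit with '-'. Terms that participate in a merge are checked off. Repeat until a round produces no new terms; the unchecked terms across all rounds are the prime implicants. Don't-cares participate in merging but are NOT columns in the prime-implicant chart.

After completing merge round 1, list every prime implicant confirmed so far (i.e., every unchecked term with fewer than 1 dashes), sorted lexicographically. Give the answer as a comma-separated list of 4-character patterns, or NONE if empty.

Round 0: 0010✓ 1001✓ 1010✓ 1011✓
Round 1: -010 10-1 101-
PIs = {-010, 10-1, 101-}

NONE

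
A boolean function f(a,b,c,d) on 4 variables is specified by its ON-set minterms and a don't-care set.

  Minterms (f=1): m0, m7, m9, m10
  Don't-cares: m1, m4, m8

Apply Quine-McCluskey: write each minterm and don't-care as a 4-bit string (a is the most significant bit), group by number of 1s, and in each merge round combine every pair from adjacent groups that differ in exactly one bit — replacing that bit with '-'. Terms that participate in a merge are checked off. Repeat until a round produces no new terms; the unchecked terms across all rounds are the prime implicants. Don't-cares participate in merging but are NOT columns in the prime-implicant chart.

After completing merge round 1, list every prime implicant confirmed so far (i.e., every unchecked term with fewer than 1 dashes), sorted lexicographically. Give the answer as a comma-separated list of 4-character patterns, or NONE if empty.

0111

Round 0: 0000✓ 0001✓ 0100✓ 0111 1000✓ 1001✓ 1010✓
Round 1: -000✓ -001✓ 0-00 000-✓ 10-0 100-✓
Round 2: -00-
PIs = {-00-, 0-00, 0111, 10-0}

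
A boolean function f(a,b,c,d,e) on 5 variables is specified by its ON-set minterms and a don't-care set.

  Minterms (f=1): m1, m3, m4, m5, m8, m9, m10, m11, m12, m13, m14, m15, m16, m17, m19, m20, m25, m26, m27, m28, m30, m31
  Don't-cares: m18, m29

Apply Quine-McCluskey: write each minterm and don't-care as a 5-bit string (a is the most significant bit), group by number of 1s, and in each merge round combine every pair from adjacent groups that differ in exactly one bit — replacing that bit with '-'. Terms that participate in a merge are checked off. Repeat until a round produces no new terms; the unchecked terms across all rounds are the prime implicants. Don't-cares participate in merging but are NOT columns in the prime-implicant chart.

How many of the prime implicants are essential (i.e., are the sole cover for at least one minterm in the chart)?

2

Round 0: 00001✓ 00011✓ 00100✓ 00101✓ 01000✓ 01001✓ 01010✓ 01011✓ 01100✓ 01101✓ 01110✓ 01111✓ 10000✓ 10001✓ 10010✓ 10011✓ 10100✓ 11001✓ 11010✓ 11011✓ 11100✓ 11101✓ 11110✓ 11111✓
Round 1: -0001✓ -0011✓ -0100✓ -1001✓ -1010✓ -1011✓ -1100✓ -1101✓ -1110✓ -1111✓ 0-001✓ 0-011✓ 0-100✓ 0-101✓ 00-01✓ 000-1✓ 0010-✓ 01-00✓ 01-01✓ 01-10✓ 01-11✓ 010-0✓ 010-1✓ 0100-✓ 0101-✓ 011-0✓ 011-1✓ 0110-✓ 0111-✓ 1-001✓ 1-010✓ 1-011✓ 1-100✓ 10-00 100-0✓ 100-1✓ 1000-✓ 1001-✓ 11-01✓ 11-10✓ 11-11✓ 110-1✓ 1101-✓ 111-0✓ 111-1✓ 1110-✓ 1111-✓
Round 2: --001✓ --011✓ --100 -00-1✓ -1-01✓ -1-10✓ -1-11✓ -10-1✓ -101-✓ -11-0✓ -11-1✓ -110-✓ -111-✓ 0--01 0-0-1✓ 0-10- 01--0✓ 01--1✓ 01-0-✓ 01-1-✓ 010--✓ 011--✓ 1-0-1✓ 1-01- 100-- 11--1✓ 11-1-✓ 111--✓
Round 3: --0-1 -1--1 -1-1- -11-- 01---
PIs = {--0-1, --100, -1--1, -1-1-, -11--, 0--01, 0-10-, 01---, 1-01-, 10-00, 100--}
Coverage chart:
  m1: --0-1,0--01
  m3: --0-1 ←essential
  m4: --100,0-10-
  m5: 0--01,0-10-
  m8: 01--- ←essential
  m9: --0-1,-1--1,0--01,01---
  m10: -1-1-,01---
  m11: --0-1,-1--1,-1-1-,01---
  m12: --100,-11--,0-10-,01---
  m13: -1--1,-11--,0--01,0-10-,01---
  m14: -1-1-,-11--,01---
  m15: -1--1,-1-1-,-11--,01---
  m16: 10-00,100--
  m17: --0-1,100--
  m19: --0-1,1-01-,100--
  m20: --100,10-00
  m25: --0-1,-1--1
  m26: -1-1-,1-01-
  m27: --0-1,-1--1,-1-1-,1-01-
  m28: --100,-11--
  m30: -1-1-,-11--
  m31: -1--1,-1-1-,-11--
Essential: --0-1, 01---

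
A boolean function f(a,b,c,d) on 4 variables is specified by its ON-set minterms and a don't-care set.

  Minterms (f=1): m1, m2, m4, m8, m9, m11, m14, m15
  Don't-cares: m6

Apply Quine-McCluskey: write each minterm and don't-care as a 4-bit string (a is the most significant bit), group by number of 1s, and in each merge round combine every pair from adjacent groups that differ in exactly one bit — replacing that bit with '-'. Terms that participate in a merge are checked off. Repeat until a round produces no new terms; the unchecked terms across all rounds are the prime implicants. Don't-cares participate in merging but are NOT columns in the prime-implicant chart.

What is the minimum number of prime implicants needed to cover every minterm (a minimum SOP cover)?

Round 0: 0001✓ 0010✓ 0100✓ 0110✓ 1000✓ 1001✓ 1011✓ 1110✓ 1111✓
Round 1: -001 -110 0-10 01-0 1-11 10-1 100- 111-
PIs = {-001, -110, 0-10, 01-0, 1-11, 10-1, 100-, 111-}
Coverage chart:
  m1: -001 ←essential
  m2: 0-10 ←essential
  m4: 01-0 ←essential
  m8: 100- ←essential
  m9: -001,10-1,100-
  m11: 1-11,10-1
  m14: -110,111-
  m15: 1-11,111-
Essential: -001, 0-10, 01-0, 100-
Petrick residual → -110, 1-11
Min cover (6 terms): b'c'd + bcd' + a'cd' + a'bd' + acd + ab'c'

6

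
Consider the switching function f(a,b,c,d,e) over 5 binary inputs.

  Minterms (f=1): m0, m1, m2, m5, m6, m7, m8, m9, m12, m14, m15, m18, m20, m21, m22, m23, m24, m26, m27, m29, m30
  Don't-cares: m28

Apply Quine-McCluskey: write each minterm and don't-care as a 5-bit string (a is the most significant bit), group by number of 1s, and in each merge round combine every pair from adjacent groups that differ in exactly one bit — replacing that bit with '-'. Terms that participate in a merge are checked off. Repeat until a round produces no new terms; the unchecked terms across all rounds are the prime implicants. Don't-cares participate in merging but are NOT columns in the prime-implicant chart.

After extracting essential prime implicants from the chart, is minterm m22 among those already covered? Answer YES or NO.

size-2^0 implicants → 00000(✓)  00001(✓)  00010(✓)  00101(✓)  00110(✓)  00111(✓)  01000(✓)  01001(✓)  01100(✓)  01110(✓)  01111(✓)  10010(✓)  10100(✓)  10101(✓)  10110(✓)  10111(✓)  11000(✓)  11010(✓)  11011(✓)  11100(✓)  11101(✓)  11110(✓)
size-2^1 implicants → -0010(✓)  -0101(✓)  -0110(✓)  -0111(✓)  -1000(✓)  -1100(✓)  -1110(✓)  0-000(✓)  0-001(✓)  0-110(✓)  0-111(✓)  00-01  00-10(✓)  000-0  0000-(✓)  001-1(✓)  0011-(✓)  01-00(✓)  0100-(✓)  011-0(✓)  0111-(✓)  1-010(✓)  1-100(✓)  1-101(✓)  1-110(✓)  10-10(✓)  101-0(✓)  101-1(✓)  1010-(✓)  1011-(✓)  11-00(✓)  11-10(✓)  110-0(✓)  1101-  111-0(✓)  1110-(✓)
size-2^2 implicants → --110  -0-10  -01-1  -011-  -1-00  -11-0  0-00-  0-11-  1--10  1-1-0  1-10-  101--  11--0
Unchecked terms (primes): --110, -0-10, -01-1, -011-, -1-00, -11-0, 0-00-, 0-11-, 00-01, 000-0, 1--10, 1-1-0, 1-10-, 101--, 11--0, 1101-
Minterm coverage:
  m0 ⊆ 0-00-,000-0
  m1 ⊆ 0-00-,00-01
  m2 ⊆ -0-10,000-0
  m5 ⊆ -01-1,00-01
  m6 ⊆ --110,-0-10,-011-,0-11-
  m7 ⊆ -01-1,-011-,0-11-
  m8 ⊆ -1-00,0-00-
  m9 ⊆ 0-00- [E]
  m12 ⊆ -1-00,-11-0
  m14 ⊆ --110,-11-0,0-11-
  m15 ⊆ 0-11- [E]
  m18 ⊆ -0-10,1--10
  m20 ⊆ 1-1-0,1-10-,101--
  m21 ⊆ -01-1,1-10-,101--
  m22 ⊆ --110,-0-10,-011-,1--10,1-1-0,101--
  m23 ⊆ -01-1,-011-,101--
  m24 ⊆ -1-00,11--0
  m26 ⊆ 1--10,11--0,1101-
  m27 ⊆ 1101- [E]
  m29 ⊆ 1-10- [E]
  m30 ⊆ --110,-11-0,1--10,1-1-0,11--0
E = {0-00-, 0-11-, 1-10-, 1101-}

NO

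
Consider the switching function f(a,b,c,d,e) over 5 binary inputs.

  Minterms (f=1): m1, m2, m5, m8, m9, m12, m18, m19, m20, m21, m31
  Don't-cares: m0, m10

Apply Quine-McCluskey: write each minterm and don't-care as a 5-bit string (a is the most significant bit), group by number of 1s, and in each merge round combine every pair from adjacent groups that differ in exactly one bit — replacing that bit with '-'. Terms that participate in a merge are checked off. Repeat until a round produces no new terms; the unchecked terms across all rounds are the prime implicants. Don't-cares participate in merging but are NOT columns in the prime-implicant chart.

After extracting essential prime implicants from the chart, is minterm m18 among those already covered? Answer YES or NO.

[col 0] 00000*, 00001*, 00010*, 00101*, 01000*, 01001*, 01010*, 01100*, 10010*, 10011*, 10100*, 10101*, 11111
[col 1] -0010, -0101, 0-000*, 0-001*, 0-010*, 00-01, 000-0*, 0000-*, 01-00, 010-0*, 0100-*, 1001-, 1010-
[col 2] 0-0-0, 0-00-
Prime implicants: -0010, -0101, 0-0-0, 0-00-, 00-01, 01-00, 1001-, 1010-, 11111
PI chart (minterm → PIs covering it):
  1 | 0-00-,00-01
  2 | -0010,0-0-0
  5 | -0101,00-01
  8 | 0-0-0,0-00-,01-00
  9 | 0-00-  (sole → essential)
  12 | 01-00  (sole → essential)
  18 | -0010,1001-
  19 | 1001-  (sole → essential)
  20 | 1010-  (sole → essential)
  21 | -0101,1010-
  31 | 11111  (sole → essential)
Essential prime implicants: 0-00-, 01-00, 1001-, 1010-, 11111

YES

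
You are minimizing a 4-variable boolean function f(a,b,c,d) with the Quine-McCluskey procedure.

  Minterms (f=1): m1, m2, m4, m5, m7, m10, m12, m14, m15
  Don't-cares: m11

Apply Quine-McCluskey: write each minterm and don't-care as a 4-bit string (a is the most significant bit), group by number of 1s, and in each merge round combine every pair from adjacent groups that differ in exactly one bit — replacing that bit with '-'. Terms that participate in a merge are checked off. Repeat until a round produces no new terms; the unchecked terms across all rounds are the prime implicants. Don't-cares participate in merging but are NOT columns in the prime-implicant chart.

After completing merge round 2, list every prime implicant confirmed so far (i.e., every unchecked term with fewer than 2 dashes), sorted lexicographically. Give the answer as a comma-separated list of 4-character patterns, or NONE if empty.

-010, -100, -111, 0-01, 01-1, 010-, 11-0

Round 0: 0001✓ 0010✓ 0100✓ 0101✓ 0111✓ 1010✓ 1011✓ 1100✓ 1110✓ 1111✓
Round 1: -010 -100 -111 0-01 01-1 010- 1-10✓ 1-11✓ 101-✓ 11-0 111-✓
Round 2: 1-1-
PIs = {-010, -100, -111, 0-01, 01-1, 010-, 1-1-, 11-0}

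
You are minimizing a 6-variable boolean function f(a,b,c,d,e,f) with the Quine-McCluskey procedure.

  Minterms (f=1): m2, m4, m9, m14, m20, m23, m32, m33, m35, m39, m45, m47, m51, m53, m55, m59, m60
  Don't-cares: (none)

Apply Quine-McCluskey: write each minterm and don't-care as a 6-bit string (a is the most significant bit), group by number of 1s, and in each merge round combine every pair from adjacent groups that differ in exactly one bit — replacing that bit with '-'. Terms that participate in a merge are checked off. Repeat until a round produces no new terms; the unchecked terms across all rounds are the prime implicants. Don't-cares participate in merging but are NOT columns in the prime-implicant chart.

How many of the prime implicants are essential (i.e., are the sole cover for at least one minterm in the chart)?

[col 0] 000010, 000100*, 001001, 001110, 010100*, 010111*, 100000*, 100001*, 100011*, 100111*, 101101*, 101111*, 110011*, 110101*, 110111*, 111011*, 111100
[col 1] -10111, 0-0100, 1-0011*, 1-0111*, 10-111, 100-11*, 1000-1, 10000-, 1011-1, 11-011, 110-11*, 1101-1
[col 2] 1-0-11
Prime implicants: -10111, 0-0100, 000010, 001001, 001110, 1-0-11, 10-111, 1000-1, 10000-, 1011-1, 11-011, 1101-1, 111100
PI chart (minterm → PIs covering it):
  2 | 000010  (sole → essential)
  4 | 0-0100  (sole → essential)
  9 | 001001  (sole → essential)
  14 | 001110  (sole → essential)
  20 | 0-0100  (sole → essential)
  23 | -10111  (sole → essential)
  32 | 10000-  (sole → essential)
  33 | 1000-1,10000-
  35 | 1-0-11,1000-1
  39 | 1-0-11,10-111
  45 | 1011-1  (sole → essential)
  47 | 10-111,1011-1
  51 | 1-0-11,11-011
  53 | 1101-1  (sole → essential)
  55 | -10111,1-0-11,1101-1
  59 | 11-011  (sole → essential)
  60 | 111100  (sole → essential)
Essential prime implicants: -10111, 0-0100, 000010, 001001, 001110, 10000-, 1011-1, 11-011, 1101-1, 111100

10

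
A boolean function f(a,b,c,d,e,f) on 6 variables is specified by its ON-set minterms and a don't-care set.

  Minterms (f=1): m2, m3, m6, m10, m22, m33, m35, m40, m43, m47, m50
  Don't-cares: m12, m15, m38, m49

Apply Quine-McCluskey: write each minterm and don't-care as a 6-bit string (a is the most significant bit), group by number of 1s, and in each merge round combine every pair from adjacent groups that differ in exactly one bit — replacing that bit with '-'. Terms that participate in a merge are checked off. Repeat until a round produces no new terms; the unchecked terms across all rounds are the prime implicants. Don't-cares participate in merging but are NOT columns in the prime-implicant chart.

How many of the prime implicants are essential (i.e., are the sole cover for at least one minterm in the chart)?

4

size-2^0 implicants → 000010(✓)  000011(✓)  000110(✓)  001010(✓)  001100  001111(✓)  010110(✓)  100001(✓)  100011(✓)  100110(✓)  101000  101011(✓)  101111(✓)  110001(✓)  110010
size-2^1 implicants → -00011  -00110  -01111  0-0110  00-010  000-10  00001-  1-0001  10-011  1000-1  101-11
Unchecked terms (primes): -00011, -00110, -01111, 0-0110, 00-010, 000-10, 00001-, 001100, 1-0001, 10-011, 1000-1, 101-11, 101000, 110010
Minterm coverage:
  m2 ⊆ 00-010,000-10,00001-
  m3 ⊆ -00011,00001-
  m6 ⊆ -00110,0-0110,000-10
  m10 ⊆ 00-010 [E]
  m22 ⊆ 0-0110 [E]
  m33 ⊆ 1-0001,1000-1
  m35 ⊆ -00011,10-011,1000-1
  m40 ⊆ 101000 [E]
  m43 ⊆ 10-011,101-11
  m47 ⊆ -01111,101-11
  m50 ⊆ 110010 [E]
E = {0-0110, 00-010, 101000, 110010}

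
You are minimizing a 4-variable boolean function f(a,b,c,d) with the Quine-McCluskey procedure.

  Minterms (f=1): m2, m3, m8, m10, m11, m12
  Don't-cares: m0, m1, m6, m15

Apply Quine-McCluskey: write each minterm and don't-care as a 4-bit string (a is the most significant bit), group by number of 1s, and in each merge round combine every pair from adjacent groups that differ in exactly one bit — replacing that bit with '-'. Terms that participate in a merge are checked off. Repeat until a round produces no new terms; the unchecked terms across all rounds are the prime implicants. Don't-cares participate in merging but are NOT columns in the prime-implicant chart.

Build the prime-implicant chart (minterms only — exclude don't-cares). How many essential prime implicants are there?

1

[col 0] 0000*, 0001*, 0010*, 0011*, 0110*, 1000*, 1010*, 1011*, 1100*, 1111*
[col 1] -000*, -010*, -011*, 0-10, 00-0*, 00-1*, 000-*, 001-*, 1-00, 1-11, 10-0*, 101-*
[col 2] -0-0, -01-, 00--
Prime implicants: -0-0, -01-, 0-10, 00--, 1-00, 1-11
PI chart (minterm → PIs covering it):
  2 | -0-0,-01-,0-10,00--
  3 | -01-,00--
  8 | -0-0,1-00
  10 | -0-0,-01-
  11 | -01-,1-11
  12 | 1-00  (sole → essential)
Essential prime implicants: 1-00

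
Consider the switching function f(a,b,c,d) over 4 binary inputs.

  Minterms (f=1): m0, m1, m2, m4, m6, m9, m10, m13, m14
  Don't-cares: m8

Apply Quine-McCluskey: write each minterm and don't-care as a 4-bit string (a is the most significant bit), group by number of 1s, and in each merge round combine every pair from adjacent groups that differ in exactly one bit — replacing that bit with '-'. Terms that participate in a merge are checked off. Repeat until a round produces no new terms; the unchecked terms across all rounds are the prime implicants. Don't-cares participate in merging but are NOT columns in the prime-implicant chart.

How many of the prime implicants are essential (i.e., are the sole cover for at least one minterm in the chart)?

4

size-2^0 implicants → 0000(✓)  0001(✓)  0010(✓)  0100(✓)  0110(✓)  1000(✓)  1001(✓)  1010(✓)  1101(✓)  1110(✓)
size-2^1 implicants → -000(✓)  -001(✓)  -010(✓)  -110(✓)  0-00(✓)  0-10(✓)  00-0(✓)  000-(✓)  01-0(✓)  1-01  1-10(✓)  10-0(✓)  100-(✓)
size-2^2 implicants → --10  -0-0  -00-  0--0
Unchecked terms (primes): --10, -0-0, -00-, 0--0, 1-01
Minterm coverage:
  m0 ⊆ -0-0,-00-,0--0
  m1 ⊆ -00- [E]
  m2 ⊆ --10,-0-0,0--0
  m4 ⊆ 0--0 [E]
  m6 ⊆ --10,0--0
  m9 ⊆ -00-,1-01
  m10 ⊆ --10,-0-0
  m13 ⊆ 1-01 [E]
  m14 ⊆ --10 [E]
E = {--10, -00-, 0--0, 1-01}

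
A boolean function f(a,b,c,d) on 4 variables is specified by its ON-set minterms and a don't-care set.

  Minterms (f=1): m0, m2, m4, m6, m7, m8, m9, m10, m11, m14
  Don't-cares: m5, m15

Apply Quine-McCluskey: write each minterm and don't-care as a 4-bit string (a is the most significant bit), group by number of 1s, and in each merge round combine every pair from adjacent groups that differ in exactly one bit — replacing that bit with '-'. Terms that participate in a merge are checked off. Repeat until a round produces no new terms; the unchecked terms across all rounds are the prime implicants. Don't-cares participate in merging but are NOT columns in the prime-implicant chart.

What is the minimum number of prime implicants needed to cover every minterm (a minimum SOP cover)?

3

Round 0: 0000✓ 0010✓ 0100✓ 0101✓ 0110✓ 0111✓ 1000✓ 1001✓ 1010✓ 1011✓ 1110✓ 1111✓
Round 1: -000✓ -010✓ -110✓ -111✓ 0-00✓ 0-10✓ 00-0✓ 01-0✓ 01-1✓ 010-✓ 011-✓ 1-10✓ 1-11✓ 10-0✓ 10-1✓ 100-✓ 101-✓ 111-✓
Round 2: --10 -0-0 -11- 0--0 01-- 1-1- 10--
PIs = {--10, -0-0, -11-, 0--0, 01--, 1-1-, 10--}
Coverage chart:
  m0: -0-0,0--0
  m2: --10,-0-0,0--0
  m4: 0--0,01--
  m6: --10,-11-,0--0,01--
  m7: -11-,01--
  m8: -0-0,10--
  m9: 10-- ←essential
  m10: --10,-0-0,1-1-,10--
  m11: 1-1-,10--
  m14: --10,-11-,1-1-
Essential: 10--
Petrick residual → -11-, 0--0
Min cover (3 terms): bc + a'd' + ab'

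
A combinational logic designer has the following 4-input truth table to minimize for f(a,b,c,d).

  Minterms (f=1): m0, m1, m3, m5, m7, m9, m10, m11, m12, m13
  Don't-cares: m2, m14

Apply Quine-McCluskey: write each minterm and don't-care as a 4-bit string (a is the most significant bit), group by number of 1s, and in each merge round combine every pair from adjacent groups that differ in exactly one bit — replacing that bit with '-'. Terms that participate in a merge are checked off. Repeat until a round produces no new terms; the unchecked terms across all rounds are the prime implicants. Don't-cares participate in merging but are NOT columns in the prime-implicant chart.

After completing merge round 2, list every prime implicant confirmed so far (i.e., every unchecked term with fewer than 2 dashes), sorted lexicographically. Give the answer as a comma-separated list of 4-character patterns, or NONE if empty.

[col 0] 0000*, 0001*, 0010*, 0011*, 0101*, 0111*, 1001*, 1010*, 1011*, 1100*, 1101*, 1110*
[col 1] -001*, -010*, -011*, -101*, 0-01*, 0-11*, 00-0*, 00-1*, 000-*, 001-*, 01-1*, 1-01*, 1-10, 10-1*, 101-*, 11-0, 110-
[col 2] --01, -0-1, -01-, 0--1, 00--
Prime implicants: --01, -0-1, -01-, 0--1, 00--, 1-10, 11-0, 110-

1-10, 11-0, 110-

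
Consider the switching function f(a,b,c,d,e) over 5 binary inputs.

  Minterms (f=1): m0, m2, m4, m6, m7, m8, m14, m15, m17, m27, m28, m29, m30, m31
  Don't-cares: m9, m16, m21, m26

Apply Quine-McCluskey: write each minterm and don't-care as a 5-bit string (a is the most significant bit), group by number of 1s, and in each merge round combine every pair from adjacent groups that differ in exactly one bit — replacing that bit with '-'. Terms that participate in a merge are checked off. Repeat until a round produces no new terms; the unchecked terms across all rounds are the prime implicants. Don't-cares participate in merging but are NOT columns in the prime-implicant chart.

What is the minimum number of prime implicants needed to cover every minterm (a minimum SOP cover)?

size-2^0 implicants → 00000(✓)  00010(✓)  00100(✓)  00110(✓)  00111(✓)  01000(✓)  01001(✓)  01110(✓)  01111(✓)  10000(✓)  10001(✓)  10101(✓)  11010(✓)  11011(✓)  11100(✓)  11101(✓)  11110(✓)  11111(✓)
size-2^1 implicants → -0000  -1110(✓)  -1111(✓)  0-000  0-110(✓)  0-111(✓)  00-00(✓)  00-10(✓)  000-0(✓)  001-0(✓)  0011-(✓)  0100-  0111-(✓)  1-101  10-01  1000-  11-10(✓)  11-11(✓)  1101-(✓)  111-0(✓)  111-1(✓)  1110-(✓)  1111-(✓)
size-2^2 implicants → -111-  0-11-  00--0  11-1-  111--
Unchecked terms (primes): -0000, -111-, 0-000, 0-11-, 00--0, 0100-, 1-101, 10-01, 1000-, 11-1-, 111--
Minterm coverage:
  m0 ⊆ -0000,0-000,00--0
  m2 ⊆ 00--0 [E]
  m4 ⊆ 00--0 [E]
  m6 ⊆ 0-11-,00--0
  m7 ⊆ 0-11- [E]
  m8 ⊆ 0-000,0100-
  m14 ⊆ -111-,0-11-
  m15 ⊆ -111-,0-11-
  m17 ⊆ 10-01,1000-
  m27 ⊆ 11-1- [E]
  m28 ⊆ 111-- [E]
  m29 ⊆ 1-101,111--
  m30 ⊆ -111-,11-1-,111--
  m31 ⊆ -111-,11-1-,111--
E = {0-11-, 00--0, 11-1-, 111--}
Petrick residual → 0-000, 10-01
Cover = a'c'd'e' + a'cd + a'b'e' + ab'd'e + abd + abc  |cover|=6

6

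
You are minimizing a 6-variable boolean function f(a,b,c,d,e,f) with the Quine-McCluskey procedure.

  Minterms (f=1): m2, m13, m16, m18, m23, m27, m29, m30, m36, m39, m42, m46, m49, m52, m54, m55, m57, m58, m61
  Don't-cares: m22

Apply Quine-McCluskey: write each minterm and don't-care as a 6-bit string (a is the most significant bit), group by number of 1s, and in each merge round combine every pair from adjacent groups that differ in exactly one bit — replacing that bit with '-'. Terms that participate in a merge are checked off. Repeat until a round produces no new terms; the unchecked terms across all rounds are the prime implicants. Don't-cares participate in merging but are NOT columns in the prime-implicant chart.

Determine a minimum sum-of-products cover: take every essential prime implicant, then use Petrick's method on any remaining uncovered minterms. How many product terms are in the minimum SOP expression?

12

[col 0] 000010*, 001101*, 010000*, 010010*, 010110*, 010111*, 011011, 011101*, 011110*, 100100*, 100111*, 101010*, 101110*, 110001*, 110100*, 110110*, 110111*, 111001*, 111010*, 111101*
[col 1] -10110*, -10111*, -11101, 0-0010, 0-1101, 01-110, 010-10, 0100-0, 01011-*, 1-0100, 1-0111, 1-1010, 101-10, 11-001, 1101-0, 11011-*, 111-01
[col 2] -1011-
Prime implicants: -1011-, -11101, 0-0010, 0-1101, 01-110, 010-10, 0100-0, 011011, 1-0100, 1-0111, 1-1010, 101-10, 11-001, 1101-0, 111-01
PI chart (minterm → PIs covering it):
  2 | 0-0010  (sole → essential)
  13 | 0-1101  (sole → essential)
  16 | 0100-0  (sole → essential)
  18 | 0-0010,010-10,0100-0
  23 | -1011-  (sole → essential)
  27 | 011011  (sole → essential)
  29 | -11101,0-1101
  30 | 01-110  (sole → essential)
  36 | 1-0100  (sole → essential)
  39 | 1-0111  (sole → essential)
  42 | 1-1010,101-10
  46 | 101-10  (sole → essential)
  49 | 11-001  (sole → essential)
  52 | 1-0100,1101-0
  54 | -1011-,1101-0
  55 | -1011-,1-0111
  57 | 11-001,111-01
  58 | 1-1010  (sole → essential)
  61 | -11101,111-01
Essential prime implicants: -1011-, 0-0010, 0-1101, 01-110, 0100-0, 011011, 1-0100, 1-0111, 1-1010, 101-10, 11-001
Petrick residual → -11101
Minimum SOP uses 12 PIs: bc'de + bcde'f + a'c'd'ef' + a'cde'f + a'bdef' + a'bc'd'f' + a'bcd'ef + ac'de'f' + ac'def + acd'ef' + ab'cef' + abd'e'f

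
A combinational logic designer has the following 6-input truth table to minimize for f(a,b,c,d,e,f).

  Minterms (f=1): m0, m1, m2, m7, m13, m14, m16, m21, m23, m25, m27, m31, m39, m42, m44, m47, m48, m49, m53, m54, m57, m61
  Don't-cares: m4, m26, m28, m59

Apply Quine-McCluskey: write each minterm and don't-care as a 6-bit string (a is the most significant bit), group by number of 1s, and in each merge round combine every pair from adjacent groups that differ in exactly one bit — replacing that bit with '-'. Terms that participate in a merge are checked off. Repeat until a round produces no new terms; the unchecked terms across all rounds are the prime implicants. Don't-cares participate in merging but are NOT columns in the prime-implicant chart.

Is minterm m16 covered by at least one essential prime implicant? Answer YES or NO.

NO

[col 0] 000000*, 000001*, 000010*, 000100*, 000111*, 001101, 001110, 010000*, 010101*, 010111*, 011001*, 011010*, 011011*, 011100, 011111*, 100111*, 101010, 101100, 101111*, 110000*, 110001*, 110101*, 110110, 111001*, 111011*, 111101*
[col 1] -00111, -10000, -10101, -11001*, -11011*, 0-0000, 0-0111, 000-00, 0000-0, 00000-, 01-111, 0101-1, 011-11, 0110-1*, 01101-, 10-111, 11-001*, 11-101*, 110-01*, 11000-, 111-01*, 1110-1*
[col 2] -110-1, 11--01
Prime implicants: -00111, -10000, -10101, -110-1, 0-0000, 0-0111, 000-00, 0000-0, 00000-, 001101, 001110, 01-111, 0101-1, 011-11, 01101-, 011100, 10-111, 101010, 101100, 11--01, 11000-, 110110
PI chart (minterm → PIs covering it):
  0 | 0-0000,000-00,0000-0,00000-
  1 | 00000-  (sole → essential)
  2 | 0000-0  (sole → essential)
  7 | -00111,0-0111
  13 | 001101  (sole → essential)
  14 | 001110  (sole → essential)
  16 | -10000,0-0000
  21 | -10101,0101-1
  23 | 0-0111,01-111,0101-1
  25 | -110-1  (sole → essential)
  27 | -110-1,011-11,01101-
  31 | 01-111,011-11
  39 | -00111,10-111
  42 | 101010  (sole → essential)
  44 | 101100  (sole → essential)
  47 | 10-111  (sole → essential)
  48 | -10000,11000-
  49 | 11--01,11000-
  53 | -10101,11--01
  54 | 110110  (sole → essential)
  57 | -110-1,11--01
  61 | 11--01  (sole → essential)
Essential prime implicants: -110-1, 0000-0, 00000-, 001101, 001110, 10-111, 101010, 101100, 11--01, 110110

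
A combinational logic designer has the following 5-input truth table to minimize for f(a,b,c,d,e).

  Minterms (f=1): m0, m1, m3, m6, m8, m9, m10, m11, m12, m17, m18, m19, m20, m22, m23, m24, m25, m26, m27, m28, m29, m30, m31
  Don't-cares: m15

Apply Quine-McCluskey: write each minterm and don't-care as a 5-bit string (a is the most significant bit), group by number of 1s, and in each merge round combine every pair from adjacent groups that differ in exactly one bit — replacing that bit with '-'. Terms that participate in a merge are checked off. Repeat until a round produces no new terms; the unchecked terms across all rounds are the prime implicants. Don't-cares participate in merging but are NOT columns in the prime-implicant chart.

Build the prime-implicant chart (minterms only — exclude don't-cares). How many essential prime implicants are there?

Round 0: 00000✓ 00001✓ 00011✓ 00110✓ 01000✓ 01001✓ 01010✓ 01011✓ 01100✓ 01111✓ 10001✓ 10010✓ 10011✓ 10100✓ 10110✓ 10111✓ 11000✓ 11001✓ 11010✓ 11011✓ 11100✓ 11101✓ 11110✓ 11111✓
Round 1: -0001✓ -0011✓ -0110 -1000✓ -1001✓ -1010✓ -1011✓ -1100✓ -1111✓ 0-000✓ 0-001✓ 0-011✓ 000-1✓ 0000-✓ 01-00✓ 01-11✓ 010-0✓ 010-1✓ 0100-✓ 0101-✓ 1-001✓ 1-010✓ 1-011✓ 1-100✓ 1-110✓ 1-111✓ 10-10✓ 10-11✓ 100-1✓ 1001-✓ 101-0✓ 1011-✓ 11-00✓ 11-01✓ 11-10✓ 11-11✓ 110-0✓ 110-1✓ 1100-✓ 1101-✓ 111-0✓ 111-1✓ 1110-✓ 1111-✓
Round 2: --001✓ --011✓ -00-1✓ -1-00 -1-11 -10-0✓ -10-1✓ -100-✓ -101-✓ 0-0-1✓ 0-00- 010--✓ 1--10✓ 1--11✓ 1-0-1✓ 1-01-✓ 1-1-0 1-11-✓ 10-1-✓ 11--0✓ 11--1✓ 11-0-✓ 11-1-✓ 110--✓ 111--✓
Round 3: --0-1 -10-- 1--1- 11---
PIs = {--0-1, -0110, -1-00, -1-11, -10--, 0-00-, 1--1-, 1-1-0, 11---}
Coverage chart:
  m0: 0-00- ←essential
  m1: --0-1,0-00-
  m3: --0-1 ←essential
  m6: -0110 ←essential
  m8: -1-00,-10--,0-00-
  m9: --0-1,-10--,0-00-
  m10: -10-- ←essential
  m11: --0-1,-1-11,-10--
  m12: -1-00 ←essential
  m17: --0-1 ←essential
  m18: 1--1- ←essential
  m19: --0-1,1--1-
  m20: 1-1-0 ←essential
  m22: -0110,1--1-,1-1-0
  m23: 1--1- ←essential
  m24: -1-00,-10--,11---
  m25: --0-1,-10--,11---
  m26: -10--,1--1-,11---
  m27: --0-1,-1-11,-10--,1--1-,11---
  m28: -1-00,1-1-0,11---
  m29: 11--- ←essential
  m30: 1--1-,1-1-0,11---
  m31: -1-11,1--1-,11---
Essential: --0-1, -0110, -1-00, -10--, 0-00-, 1--1-, 1-1-0, 11---

8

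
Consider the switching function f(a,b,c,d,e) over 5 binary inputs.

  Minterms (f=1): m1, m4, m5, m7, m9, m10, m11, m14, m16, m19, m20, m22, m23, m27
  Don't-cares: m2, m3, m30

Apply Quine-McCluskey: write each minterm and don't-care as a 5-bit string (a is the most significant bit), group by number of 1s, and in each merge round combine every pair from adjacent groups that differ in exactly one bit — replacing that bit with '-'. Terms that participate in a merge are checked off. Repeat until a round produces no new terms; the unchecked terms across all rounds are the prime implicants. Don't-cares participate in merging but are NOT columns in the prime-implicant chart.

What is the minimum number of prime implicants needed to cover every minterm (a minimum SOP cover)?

[col 0] 00001*, 00010*, 00011*, 00100*, 00101*, 00111*, 01001*, 01010*, 01011*, 01110*, 10000*, 10011*, 10100*, 10110*, 10111*, 11011*, 11110*
[col 1] -0011*, -0100, -0111*, -1011*, -1110, 0-001*, 0-010*, 0-011*, 00-01*, 00-11*, 000-1*, 0001-*, 001-1*, 0010-, 01-10, 010-1*, 0101-*, 1-011*, 1-110, 10-00, 10-11*, 101-0, 1011-
[col 2] --011, -0-11, 0-0-1, 0-01-, 00--1
Prime implicants: --011, -0-11, -0100, -1110, 0-0-1, 0-01-, 00--1, 0010-, 01-10, 1-110, 10-00, 101-0, 1011-
PI chart (minterm → PIs covering it):
  1 | 0-0-1,00--1
  4 | -0100,0010-
  5 | 00--1,0010-
  7 | -0-11,00--1
  9 | 0-0-1  (sole → essential)
  10 | 0-01-,01-10
  11 | --011,0-0-1,0-01-
  14 | -1110,01-10
  16 | 10-00  (sole → essential)
  19 | --011,-0-11
  20 | -0100,10-00,101-0
  22 | 1-110,101-0,1011-
  23 | -0-11,1011-
  27 | --011  (sole → essential)
Essential prime implicants: --011, 0-0-1, 10-00
Petrick residual → -0-11, 0010-, 01-10, 1-110
Minimum SOP uses 7 PIs: c'de + b'de + a'c'e + a'b'cd' + a'bde' + acde' + ab'd'e'

7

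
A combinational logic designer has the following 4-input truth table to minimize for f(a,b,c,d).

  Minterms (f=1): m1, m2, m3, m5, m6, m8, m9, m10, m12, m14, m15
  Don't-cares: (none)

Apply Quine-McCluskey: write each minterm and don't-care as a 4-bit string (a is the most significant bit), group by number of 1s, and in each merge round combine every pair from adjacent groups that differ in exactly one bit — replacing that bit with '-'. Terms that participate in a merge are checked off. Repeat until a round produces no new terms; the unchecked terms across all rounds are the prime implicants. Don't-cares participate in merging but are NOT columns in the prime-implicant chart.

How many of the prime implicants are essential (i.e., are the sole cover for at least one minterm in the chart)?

size-2^0 implicants → 0001(✓)  0010(✓)  0011(✓)  0101(✓)  0110(✓)  1000(✓)  1001(✓)  1010(✓)  1100(✓)  1110(✓)  1111(✓)
size-2^1 implicants → -001  -010(✓)  -110(✓)  0-01  0-10(✓)  00-1  001-  1-00(✓)  1-10(✓)  10-0(✓)  100-  11-0(✓)  111-
size-2^2 implicants → --10  1--0
Unchecked terms (primes): --10, -001, 0-01, 00-1, 001-, 1--0, 100-, 111-
Minterm coverage:
  m1 ⊆ -001,0-01,00-1
  m2 ⊆ --10,001-
  m3 ⊆ 00-1,001-
  m5 ⊆ 0-01 [E]
  m6 ⊆ --10 [E]
  m8 ⊆ 1--0,100-
  m9 ⊆ -001,100-
  m10 ⊆ --10,1--0
  m12 ⊆ 1--0 [E]
  m14 ⊆ --10,1--0,111-
  m15 ⊆ 111- [E]
E = {--10, 0-01, 1--0, 111-}

4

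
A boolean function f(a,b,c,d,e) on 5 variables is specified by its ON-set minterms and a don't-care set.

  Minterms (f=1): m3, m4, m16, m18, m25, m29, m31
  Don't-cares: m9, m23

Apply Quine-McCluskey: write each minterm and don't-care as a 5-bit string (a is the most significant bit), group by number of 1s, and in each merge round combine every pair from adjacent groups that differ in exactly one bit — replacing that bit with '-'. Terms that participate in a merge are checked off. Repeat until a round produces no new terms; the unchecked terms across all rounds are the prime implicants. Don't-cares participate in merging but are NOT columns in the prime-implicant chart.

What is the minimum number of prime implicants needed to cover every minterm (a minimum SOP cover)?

Round 0: 00011 00100 01001✓ 10000✓ 10010✓ 10111✓ 11001✓ 11101✓ 11111✓
Round 1: -1001 1-111 100-0 11-01 111-1
PIs = {-1001, 00011, 00100, 1-111, 100-0, 11-01, 111-1}
Coverage chart:
  m3: 00011 ←essential
  m4: 00100 ←essential
  m16: 100-0 ←essential
  m18: 100-0 ←essential
  m25: -1001,11-01
  m29: 11-01,111-1
  m31: 1-111,111-1
Essential: 00011, 00100, 100-0
Petrick residual → -1001, 111-1
Min cover (5 terms): bc'd'e + a'b'c'de + a'b'cd'e' + ab'c'e' + abce

5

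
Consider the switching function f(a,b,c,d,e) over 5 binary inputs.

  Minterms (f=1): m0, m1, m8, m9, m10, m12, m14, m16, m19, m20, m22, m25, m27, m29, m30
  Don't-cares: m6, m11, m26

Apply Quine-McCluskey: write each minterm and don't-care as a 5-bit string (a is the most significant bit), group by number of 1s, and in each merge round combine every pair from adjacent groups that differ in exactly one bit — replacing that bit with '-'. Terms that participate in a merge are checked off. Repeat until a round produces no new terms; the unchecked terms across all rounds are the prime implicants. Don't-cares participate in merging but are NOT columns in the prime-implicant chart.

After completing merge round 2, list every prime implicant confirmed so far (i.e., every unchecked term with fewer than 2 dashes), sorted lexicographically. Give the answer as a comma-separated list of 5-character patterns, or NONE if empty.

Round 0: 00000✓ 00001✓ 00110✓ 01000✓ 01001✓ 01010✓ 01011✓ 01100✓ 01110✓ 10000✓ 10011✓ 10100✓ 10110✓ 11001✓ 11010✓ 11011✓ 11101✓ 11110✓
Round 1: -0000 -0110✓ -1001✓ -1010✓ -1011✓ -1110✓ 0-000✓ 0-001✓ 0-110✓ 0000-✓ 01-00✓ 01-10✓ 010-0✓ 010-1✓ 0100-✓ 0101-✓ 011-0✓ 1-011 1-110✓ 10-00 101-0 11-01 11-10✓ 110-1✓ 1101-✓
Round 2: --110 -1-10 -10-1 -101- 0-00- 01--0 010--
PIs = {--110, -0000, -1-10, -10-1, -101-, 0-00-, 01--0, 010--, 1-011, 10-00, 101-0, 11-01}

-0000, 1-011, 10-00, 101-0, 11-01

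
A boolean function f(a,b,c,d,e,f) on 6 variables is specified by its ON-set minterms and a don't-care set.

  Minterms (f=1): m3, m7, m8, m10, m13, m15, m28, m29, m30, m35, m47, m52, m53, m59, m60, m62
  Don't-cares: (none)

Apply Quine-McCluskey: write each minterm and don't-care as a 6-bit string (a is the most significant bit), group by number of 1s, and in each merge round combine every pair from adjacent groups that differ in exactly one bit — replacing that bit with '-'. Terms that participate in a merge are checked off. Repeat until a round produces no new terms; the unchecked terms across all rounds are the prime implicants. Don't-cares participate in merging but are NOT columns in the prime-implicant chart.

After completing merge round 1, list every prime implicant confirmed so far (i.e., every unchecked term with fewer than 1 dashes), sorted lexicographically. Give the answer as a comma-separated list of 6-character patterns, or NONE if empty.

111011

Round 0: 000011✓ 000111✓ 001000✓ 001010✓ 001101✓ 001111✓ 011100✓ 011101✓ 011110✓ 100011✓ 101111✓ 110100✓ 110101✓ 111011 111100✓ 111110✓
Round 1: -00011 -01111 -11100✓ -11110✓ 0-1101 00-111 000-11 0010-0 0011-1 0111-0✓ 01110- 11-100 11010- 1111-0✓
Round 2: -111-0
PIs = {-00011, -01111, -111-0, 0-1101, 00-111, 000-11, 0010-0, 0011-1, 01110-, 11-100, 11010-, 111011}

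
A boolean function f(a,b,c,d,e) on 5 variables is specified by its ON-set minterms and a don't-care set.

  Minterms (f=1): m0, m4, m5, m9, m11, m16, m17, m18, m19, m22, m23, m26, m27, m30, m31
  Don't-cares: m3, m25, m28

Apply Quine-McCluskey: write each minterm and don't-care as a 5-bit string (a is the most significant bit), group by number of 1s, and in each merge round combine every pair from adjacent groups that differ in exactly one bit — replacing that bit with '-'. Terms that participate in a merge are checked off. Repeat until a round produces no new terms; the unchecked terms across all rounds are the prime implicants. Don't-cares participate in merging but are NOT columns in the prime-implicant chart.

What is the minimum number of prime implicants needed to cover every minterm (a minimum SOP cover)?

size-2^0 implicants → 00000(✓)  00011(✓)  00100(✓)  00101(✓)  01001(✓)  01011(✓)  10000(✓)  10001(✓)  10010(✓)  10011(✓)  10110(✓)  10111(✓)  11001(✓)  11010(✓)  11011(✓)  11100(✓)  11110(✓)  11111(✓)
size-2^1 implicants → -0000  -0011(✓)  -1001(✓)  -1011(✓)  0-011(✓)  00-00  0010-  010-1(✓)  1-001(✓)  1-010(✓)  1-011(✓)  1-110(✓)  1-111(✓)  10-10(✓)  10-11(✓)  100-0(✓)  100-1(✓)  1000-(✓)  1001-(✓)  1011-(✓)  11-10(✓)  11-11(✓)  110-1(✓)  1101-(✓)  111-0  1111-(✓)
size-2^2 implicants → --011  -10-1  1--10(✓)  1--11(✓)  1-0-1  1-01-(✓)  1-11-(✓)  10-1-(✓)  100--  11-1-(✓)
size-2^3 implicants → 1--1-
Unchecked terms (primes): --011, -0000, -10-1, 00-00, 0010-, 1--1-, 1-0-1, 100--, 111-0
Minterm coverage:
  m0 ⊆ -0000,00-00
  m4 ⊆ 00-00,0010-
  m5 ⊆ 0010- [E]
  m9 ⊆ -10-1 [E]
  m11 ⊆ --011,-10-1
  m16 ⊆ -0000,100--
  m17 ⊆ 1-0-1,100--
  m18 ⊆ 1--1-,100--
  m19 ⊆ --011,1--1-,1-0-1,100--
  m22 ⊆ 1--1- [E]
  m23 ⊆ 1--1- [E]
  m26 ⊆ 1--1- [E]
  m27 ⊆ --011,-10-1,1--1-,1-0-1
  m30 ⊆ 1--1-,111-0
  m31 ⊆ 1--1- [E]
E = {-10-1, 0010-, 1--1-}
Petrick residual → -0000, 1-0-1
Cover = b'c'd'e' + bc'e + a'b'cd' + ad + ac'e  |cover|=5

5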